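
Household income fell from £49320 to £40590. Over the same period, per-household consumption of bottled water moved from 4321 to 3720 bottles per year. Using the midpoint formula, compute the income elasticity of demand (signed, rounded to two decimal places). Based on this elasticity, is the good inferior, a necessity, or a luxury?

%ΔQ = (3720 − 4321)/[( 4321 + 3720)/2] = -601/4020.5 = -0.149483…
%ΔIncome = (40590 − 49320)/[( 49320 + 40590)/2] = -8730/44955 = -0.194194…
E_income = (-601/4020.5) / (-8730/44955) = 0.7697…
0 < E_income < 1 ⇒ normal good, necessity.

0.77; necessity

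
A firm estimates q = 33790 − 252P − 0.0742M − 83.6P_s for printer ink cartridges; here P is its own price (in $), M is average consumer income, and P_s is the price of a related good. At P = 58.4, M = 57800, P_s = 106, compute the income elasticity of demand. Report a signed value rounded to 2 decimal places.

At the given values, q = 33790 − 252(58.4) − 0.0742(57800) − 83.6(106) = 5922.84.
∂q/∂M = -0.0742.
E = (-0.0742) × (57800/5922.84) = -0.7241…

-0.72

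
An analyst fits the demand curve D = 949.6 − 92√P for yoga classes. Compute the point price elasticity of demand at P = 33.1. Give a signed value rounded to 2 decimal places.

-0.63

dD/dP = −92/(2√P) = -7.99547. At P = 33.1, D = 420.3.
Ed = (dD/dP)·(P/D) = (-7.99547) × (33.1/420.3) = -0.6296…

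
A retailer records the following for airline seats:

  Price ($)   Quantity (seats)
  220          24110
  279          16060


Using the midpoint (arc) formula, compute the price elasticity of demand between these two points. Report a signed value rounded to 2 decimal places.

%ΔQ = (16060 − 24110) / [(24110 + 16060)/2] = -8050/20085 = -0.400796…
%ΔP = (279 − 220) / [(220 + 279)/2] = 59/249.5 = 0.236472…
Arc Ed = %ΔQ / %ΔP = (-8050/20085) / (59/249.5) = -1.6948…

-1.69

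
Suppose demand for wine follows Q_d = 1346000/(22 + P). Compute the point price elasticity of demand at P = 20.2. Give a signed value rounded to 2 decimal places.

dQ_d/dP = −1346000/(22 + P)² = -755.823. At P = 20.2, Q_d = 31895.7.
Ed = (dQ_d/dP)·(P/Q_d) = (-755.823) × (20.2/31895.7) = -0.4786…

-0.48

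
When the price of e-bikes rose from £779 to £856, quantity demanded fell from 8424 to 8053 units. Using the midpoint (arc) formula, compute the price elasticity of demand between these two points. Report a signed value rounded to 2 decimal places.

%ΔQ = (8053 − 8424) / [(8424 + 8053)/2] = -371/8238.5 = -0.045032…
%ΔP = (856 − 779) / [(779 + 856)/2] = 77/817.5 = 0.094189…
Arc Ed = %ΔQ / %ΔP = (-371/8238.5) / (77/817.5) = -0.4781…

-0.48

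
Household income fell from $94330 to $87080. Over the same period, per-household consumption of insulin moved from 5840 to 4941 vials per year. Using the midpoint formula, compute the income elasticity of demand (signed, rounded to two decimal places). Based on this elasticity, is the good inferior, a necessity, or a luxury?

%ΔQ = (4941 − 5840)/[( 5840 + 4941)/2] = -899/5390.5 = -0.166774…
%ΔIncome = (87080 − 94330)/[( 94330 + 87080)/2] = -7250/90705 = -0.079929…
E_income = (-899/5390.5) / (-7250/90705) = 2.0865…
E_income > 1 ⇒ normal good, luxury.

2.09; luxury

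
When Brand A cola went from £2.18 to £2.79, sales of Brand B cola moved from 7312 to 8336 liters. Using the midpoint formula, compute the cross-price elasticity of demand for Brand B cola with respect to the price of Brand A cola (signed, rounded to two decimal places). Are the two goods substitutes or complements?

0.53; substitutes

%ΔQ_{Brand B cola} = (8336 − 7312)/avg = 1024/7824 = 0.130879…
%ΔP_{Brand A cola} = (2.79 − 2.18)/avg = 0.61/2.485 = 0.245472…
E_cross = (1024/7824) / (0.61/2.485) = 0.5331…
E_cross > 0 ⇒ the goods are substitutes.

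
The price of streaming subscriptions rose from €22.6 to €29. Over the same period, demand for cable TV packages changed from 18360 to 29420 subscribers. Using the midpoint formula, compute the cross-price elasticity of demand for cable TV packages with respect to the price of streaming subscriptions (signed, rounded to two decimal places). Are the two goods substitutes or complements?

1.87; substitutes

%ΔQ_{cable TV packages} = (29420 − 18360)/avg = 11060/23890 = 0.462955…
%ΔP_{streaming subscriptions} = (29 − 22.6)/avg = 6.4/25.8 = 0.248062…
E_cross = (11060/23890) / (6.4/25.8) = 1.8662…
E_cross > 0 ⇒ the goods are substitutes.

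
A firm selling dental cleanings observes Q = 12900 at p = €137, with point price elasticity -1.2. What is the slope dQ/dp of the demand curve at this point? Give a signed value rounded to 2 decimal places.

Ed = (dQ/dp)·(p/Q) ⇒ dQ/dp = Ed·Q/p = (-1.2)·12900/137 = -112.9927…

-112.99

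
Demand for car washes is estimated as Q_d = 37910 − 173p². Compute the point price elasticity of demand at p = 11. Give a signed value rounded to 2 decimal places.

dQ_d/dp = −2·173·p = -3806. At p = 11, Q_d = 16977.
Ed = (dQ_d/dp)·(p/Q_d) = (-3806) × (11/16977) = -2.4660…

-2.47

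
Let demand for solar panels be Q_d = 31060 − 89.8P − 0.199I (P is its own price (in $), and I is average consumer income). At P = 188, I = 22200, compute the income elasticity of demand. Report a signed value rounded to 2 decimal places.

-0.45

At the given values, Q_d = 31060 − 89.8(188) − 0.199(22200) = 9759.8.
∂Q_d/∂I = -0.199.
E = (-0.199) × (22200/9759.8) = -0.4526…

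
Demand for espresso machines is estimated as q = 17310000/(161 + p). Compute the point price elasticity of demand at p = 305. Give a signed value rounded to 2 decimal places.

dq/dp = −17310000/(161 + p)² = -79.7123. At p = 305, q = 37145.9.
Ed = (dq/dp)·(p/q) = (-79.7123) × (305/37145.9) = -0.6545…

-0.65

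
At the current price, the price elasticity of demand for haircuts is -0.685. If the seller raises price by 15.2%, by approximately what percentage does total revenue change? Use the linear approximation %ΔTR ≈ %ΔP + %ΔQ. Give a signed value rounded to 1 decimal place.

+4.8%

%ΔQ ≈ Ed × %ΔP = (-0.685) × (+15.2%) = -10.4120%
%ΔTR ≈ %ΔP + %ΔQ = (+15.2%) + (-10.4120%) = +4.7880%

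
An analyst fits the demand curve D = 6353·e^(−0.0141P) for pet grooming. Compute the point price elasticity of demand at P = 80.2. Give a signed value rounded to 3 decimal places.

-1.131

dD/dP = −0.0141·D = -28.9127. At P = 80.2, D = 2050.55.
Ed = (dD/dP)·(P/D) = (-28.9127) × (80.2/2050.55) = -1.13082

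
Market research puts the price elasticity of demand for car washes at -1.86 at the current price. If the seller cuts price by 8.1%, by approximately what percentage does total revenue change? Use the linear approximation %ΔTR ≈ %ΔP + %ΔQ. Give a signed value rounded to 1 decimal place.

+7.0%

%ΔQ ≈ Ed × %ΔP = (-1.86) × (-8.1%) = +15.0660%
%ΔTR ≈ %ΔP + %ΔQ = (-8.1%) + (+15.0660%) = +6.9660%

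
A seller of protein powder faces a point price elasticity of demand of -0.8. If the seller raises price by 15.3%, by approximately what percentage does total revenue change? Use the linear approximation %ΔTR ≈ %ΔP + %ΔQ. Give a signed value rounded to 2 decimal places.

%ΔQ ≈ Ed × %ΔP = (-0.8) × (+15.3%) = -12.2400%
%ΔTR ≈ %ΔP + %ΔQ = (+15.3%) + (-12.2400%) = +3.0600%

+3.06%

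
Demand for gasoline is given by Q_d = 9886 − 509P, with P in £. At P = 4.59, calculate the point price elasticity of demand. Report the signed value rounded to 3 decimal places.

-0.309

dQ_d/dP = −509. At P = 4.59, Q_d = 9886 − 509(4.59) = 7549.69.
Ed = (dQ_d/dP)·(P/Q_d) = −509 × (4.59/7549.69) = -0.30945…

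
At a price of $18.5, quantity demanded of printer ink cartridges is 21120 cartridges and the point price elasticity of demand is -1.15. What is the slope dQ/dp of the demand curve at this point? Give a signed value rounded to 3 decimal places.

-1312.865

Ed = (dQ/dp)·(p/Q) ⇒ dQ/dp = Ed·Q/p = (-1.15)·21120/18.5 = -1312.86486…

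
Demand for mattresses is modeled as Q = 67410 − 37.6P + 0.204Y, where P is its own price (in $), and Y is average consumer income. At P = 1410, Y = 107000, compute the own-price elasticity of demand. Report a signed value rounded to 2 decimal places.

At the given values, Q = 67410 − 37.6(1410) + 0.204(107000) = 36222.
∂Q/∂P = −37.6.
E = (-37.6) × (1410/36222) = -1.4636…

-1.46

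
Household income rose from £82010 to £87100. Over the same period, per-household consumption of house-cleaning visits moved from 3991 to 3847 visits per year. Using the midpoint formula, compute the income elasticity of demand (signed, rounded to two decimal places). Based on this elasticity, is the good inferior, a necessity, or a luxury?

-0.61; inferior

%ΔQ = (3847 − 3991)/[( 3991 + 3847)/2] = -144/3919 = -0.036744…
%ΔIncome = (87100 − 82010)/[( 82010 + 87100)/2] = 5090/84555 = 0.060197…
E_income = (-144/3919) / (5090/84555) = -0.6103…
E_income < 0 ⇒ inferior good.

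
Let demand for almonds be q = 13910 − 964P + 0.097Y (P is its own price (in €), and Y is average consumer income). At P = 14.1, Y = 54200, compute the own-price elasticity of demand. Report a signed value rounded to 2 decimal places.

At the given values, q = 13910 − 964(14.1) + 0.097(54200) = 5575.
∂q/∂P = −964.
E = (-964) × (14.1/5575) = -2.4380…

-2.44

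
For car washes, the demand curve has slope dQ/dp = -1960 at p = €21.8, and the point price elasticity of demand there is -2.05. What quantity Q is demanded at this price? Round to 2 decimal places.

20842.93

Ed = (dQ/dp)·(p/Q) ⇒ Q = (dQ/dp)·p/Ed = (-1960)·21.8/(-2.05) = 20842.9268…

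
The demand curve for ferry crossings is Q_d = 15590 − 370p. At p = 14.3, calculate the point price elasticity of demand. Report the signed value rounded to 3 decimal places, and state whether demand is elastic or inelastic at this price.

-0.514; inelastic

dQ_d/dp = −370. At p = 14.3, Q_d = 15590 − 370(14.3) = 10299.
Ed = (dQ_d/dp)·(p/Q_d) = −370 × (14.3/10299) = -0.51373…
|Ed| = 0.514 < 1, so demand is inelastic.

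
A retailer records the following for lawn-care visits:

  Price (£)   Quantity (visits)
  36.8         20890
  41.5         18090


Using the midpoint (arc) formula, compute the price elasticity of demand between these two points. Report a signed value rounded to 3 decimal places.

-1.197

%ΔQ = (18090 − 20890) / [(20890 + 18090)/2] = -2800/19490 = -0.143663…
%ΔP = (41.5 − 36.8) / [(36.8 + 41.5)/2] = 4.7/39.15 = 0.120051…
Arc Ed = %ΔQ / %ΔP = (-2800/19490) / (4.7/39.15) = -1.19668…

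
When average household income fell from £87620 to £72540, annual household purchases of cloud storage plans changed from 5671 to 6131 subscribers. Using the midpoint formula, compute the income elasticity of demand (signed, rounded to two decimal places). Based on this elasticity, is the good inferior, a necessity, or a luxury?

-0.41; inferior

%ΔQ = (6131 − 5671)/[( 5671 + 6131)/2] = 460/5901 = 0.077952…
%ΔIncome = (72540 − 87620)/[( 87620 + 72540)/2] = -15080/80080 = -0.188311…
E_income = (460/5901) / (-15080/80080) = -0.4139…
E_income < 0 ⇒ inferior good.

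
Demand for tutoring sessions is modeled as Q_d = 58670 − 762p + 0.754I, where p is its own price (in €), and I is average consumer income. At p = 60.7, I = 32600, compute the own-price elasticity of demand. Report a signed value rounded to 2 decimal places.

At the given values, Q_d = 58670 − 762(60.7) + 0.754(32600) = 36997.
∂Q_d/∂p = −762.
E = (-762) × (60.7/36997) = -1.2501…

-1.25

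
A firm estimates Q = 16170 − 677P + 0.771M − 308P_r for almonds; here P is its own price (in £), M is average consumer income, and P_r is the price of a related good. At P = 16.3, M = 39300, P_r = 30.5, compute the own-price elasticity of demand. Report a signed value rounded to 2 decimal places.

-0.42

At the given values, Q = 16170 − 677(16.3) + 0.771(39300) − 308(30.5) = 26041.2.
∂Q/∂P = −677.
E = (-677) × (16.3/26041.2) = -0.4237…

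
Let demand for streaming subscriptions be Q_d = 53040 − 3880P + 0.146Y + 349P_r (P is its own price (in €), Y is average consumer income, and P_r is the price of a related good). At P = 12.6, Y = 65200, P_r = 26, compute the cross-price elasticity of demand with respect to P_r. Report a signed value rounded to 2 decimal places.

0.40

At the given values, Q_d = 53040 − 3880(12.6) + 0.146(65200) + 349(26) = 22745.2.
∂Q_d/∂P_r = 349.
E = (349) × (26/22745.2) = 0.3989…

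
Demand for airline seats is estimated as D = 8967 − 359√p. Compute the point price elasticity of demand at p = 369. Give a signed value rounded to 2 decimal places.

dD/dp = −359/(2√p) = -9.3444. At p = 369, D = 2070.84.
Ed = (dD/dp)·(p/D) = (-9.3444) × (369/2070.84) = -1.6650…

-1.67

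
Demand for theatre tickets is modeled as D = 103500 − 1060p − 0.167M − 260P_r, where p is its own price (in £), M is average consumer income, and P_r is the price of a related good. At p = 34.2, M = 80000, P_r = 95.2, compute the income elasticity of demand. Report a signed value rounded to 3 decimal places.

-0.459

At the given values, D = 103500 − 1060(34.2) − 0.167(80000) − 260(95.2) = 29136.
∂D/∂M = -0.167.
E = (-0.167) × (80000/29136) = -0.45853…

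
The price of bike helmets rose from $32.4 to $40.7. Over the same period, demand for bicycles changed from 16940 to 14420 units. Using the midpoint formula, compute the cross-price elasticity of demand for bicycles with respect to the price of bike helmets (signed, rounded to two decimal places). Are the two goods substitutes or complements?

%ΔQ_{bicycles} = (14420 − 16940)/avg = -2520/15680 = -0.160714…
%ΔP_{bike helmets} = (40.7 − 32.4)/avg = 8.3/36.55 = 0.227086…
E_cross = (-2520/15680) / (8.3/36.55) = -0.7077…
E_cross < 0 ⇒ the goods are complements.

-0.71; complements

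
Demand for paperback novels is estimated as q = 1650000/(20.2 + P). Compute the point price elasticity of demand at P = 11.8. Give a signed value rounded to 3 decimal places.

dq/dP = −1650000/(20.2 + P)² = -1611.33. At P = 11.8, q = 51562.5.
Ed = (dq/dP)·(P/q) = (-1611.33) × (11.8/51562.5) = -0.36875

-0.369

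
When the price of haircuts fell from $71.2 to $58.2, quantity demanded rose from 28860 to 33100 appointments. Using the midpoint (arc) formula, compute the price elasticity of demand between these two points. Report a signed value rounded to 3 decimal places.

%ΔQ = (33100 − 28860) / [(28860 + 33100)/2] = 4240/30980 = 0.136862…
%ΔP = (58.2 − 71.2) / [(71.2 + 58.2)/2] = -13/64.7 = -0.200927…
Arc Ed = %ΔQ / %ΔP = (4240/30980) / (-13/64.7) = -0.68115…

-0.681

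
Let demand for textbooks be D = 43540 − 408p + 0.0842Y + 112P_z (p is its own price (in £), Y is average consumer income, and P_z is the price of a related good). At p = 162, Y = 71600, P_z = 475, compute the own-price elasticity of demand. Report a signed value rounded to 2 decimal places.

At the given values, D = 43540 − 408(162) + 0.0842(71600) + 112(475) = 36672.72.
∂D/∂p = −408.
E = (-408) × (162/36672.72) = -1.8023…

-1.80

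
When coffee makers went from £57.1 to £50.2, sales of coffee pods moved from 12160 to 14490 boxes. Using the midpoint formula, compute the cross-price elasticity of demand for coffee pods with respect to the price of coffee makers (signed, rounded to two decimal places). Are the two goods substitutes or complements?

%ΔQ_{coffee pods} = (14490 − 12160)/avg = 2330/13325 = 0.174859…
%ΔP_{coffee makers} = (50.2 − 57.1)/avg = -6.9/53.65 = -0.128611…
E_cross = (2330/13325) / (-6.9/53.65) = -1.3595…
E_cross < 0 ⇒ the goods are complements.

-1.36; complements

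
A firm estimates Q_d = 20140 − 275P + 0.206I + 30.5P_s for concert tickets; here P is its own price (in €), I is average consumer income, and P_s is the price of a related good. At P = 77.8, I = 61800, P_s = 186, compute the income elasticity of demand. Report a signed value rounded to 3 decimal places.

At the given values, Q_d = 20140 − 275(77.8) + 0.206(61800) + 30.5(186) = 17148.8.
∂Q_d/∂I = 0.206.
E = (0.206) × (61800/17148.8) = 0.74237…

0.742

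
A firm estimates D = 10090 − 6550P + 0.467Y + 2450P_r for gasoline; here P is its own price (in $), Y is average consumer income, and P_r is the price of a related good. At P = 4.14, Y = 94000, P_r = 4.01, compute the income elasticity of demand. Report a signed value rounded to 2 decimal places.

At the given values, D = 10090 − 6550(4.14) + 0.467(94000) + 2450(4.01) = 36695.5.
∂D/∂Y = 0.467.
E = (0.467) × (94000/36695.5) = 1.1962…

1.20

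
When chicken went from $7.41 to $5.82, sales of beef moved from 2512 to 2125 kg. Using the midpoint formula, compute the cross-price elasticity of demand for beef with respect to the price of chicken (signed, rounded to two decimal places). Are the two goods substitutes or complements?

0.69; substitutes

%ΔQ_{beef} = (2125 − 2512)/avg = -387/2318.5 = -0.166918…
%ΔP_{chicken} = (5.82 − 7.41)/avg = -1.59/6.615 = -0.240362…
E_cross = (-387/2318.5) / (-1.59/6.615) = 0.6944…
E_cross > 0 ⇒ the goods are substitutes.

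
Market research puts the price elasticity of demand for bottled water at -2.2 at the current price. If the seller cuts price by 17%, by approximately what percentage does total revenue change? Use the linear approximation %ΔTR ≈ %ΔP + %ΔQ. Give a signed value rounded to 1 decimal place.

%ΔQ ≈ Ed × %ΔP = (-2.2) × (-17%) = +37.4000%
%ΔTR ≈ %ΔP + %ΔQ = (-17%) + (+37.4000%) = +20.4000%

+20.4%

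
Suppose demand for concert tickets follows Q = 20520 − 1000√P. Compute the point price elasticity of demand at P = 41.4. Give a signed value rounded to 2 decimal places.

-0.23

dQ/dP = −1000/(2√P) = -77.7087. At P = 41.4, Q = 14085.7.
Ed = (dQ/dP)·(P/Q) = (-77.7087) × (41.4/14085.7) = -0.2283…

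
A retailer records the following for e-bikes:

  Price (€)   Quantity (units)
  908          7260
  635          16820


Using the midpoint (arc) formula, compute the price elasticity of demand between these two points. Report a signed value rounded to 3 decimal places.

%ΔQ = (16820 − 7260) / [(7260 + 16820)/2] = 9560/12040 = 0.794019…
%ΔP = (635 − 908) / [(908 + 635)/2] = -273/771.5 = -0.353856…
Arc Ed = %ΔQ / %ΔP = (9560/12040) / (-273/771.5) = -2.24390…

-2.244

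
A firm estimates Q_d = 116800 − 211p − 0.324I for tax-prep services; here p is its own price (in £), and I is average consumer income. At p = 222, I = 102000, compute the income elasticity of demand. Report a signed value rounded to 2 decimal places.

At the given values, Q_d = 116800 − 211(222) − 0.324(102000) = 36910.
∂Q_d/∂I = -0.324.
E = (-0.324) × (102000/36910) = -0.8953…

-0.90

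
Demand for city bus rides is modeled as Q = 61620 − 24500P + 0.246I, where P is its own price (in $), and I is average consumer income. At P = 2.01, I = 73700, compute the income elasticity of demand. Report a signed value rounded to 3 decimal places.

0.594

At the given values, Q = 61620 − 24500(2.01) + 0.246(73700) = 30505.2.
∂Q/∂I = 0.246.
E = (0.246) × (73700/30505.2) = 0.59433…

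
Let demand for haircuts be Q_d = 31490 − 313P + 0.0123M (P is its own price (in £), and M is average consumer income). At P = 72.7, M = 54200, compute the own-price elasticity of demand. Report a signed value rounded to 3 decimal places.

-2.420

At the given values, Q_d = 31490 − 313(72.7) + 0.0123(54200) = 9401.56.
∂Q_d/∂P = −313.
E = (-313) × (72.7/9401.56) = -2.42035…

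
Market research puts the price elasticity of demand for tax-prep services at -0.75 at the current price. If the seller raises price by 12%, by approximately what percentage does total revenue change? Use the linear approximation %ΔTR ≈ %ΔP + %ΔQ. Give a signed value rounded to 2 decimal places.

%ΔQ ≈ Ed × %ΔP = (-0.75) × (+12%) = -9.0000%
%ΔTR ≈ %ΔP + %ΔQ = (+12%) + (-9.0000%) = +3.0000%

+3.00%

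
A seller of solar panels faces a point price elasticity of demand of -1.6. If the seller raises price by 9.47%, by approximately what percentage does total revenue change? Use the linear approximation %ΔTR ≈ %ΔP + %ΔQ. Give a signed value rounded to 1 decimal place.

-5.7%

%ΔQ ≈ Ed × %ΔP = (-1.6) × (+9.47%) = -15.1520%
%ΔTR ≈ %ΔP + %ΔQ = (+9.47%) + (-15.1520%) = -5.6820%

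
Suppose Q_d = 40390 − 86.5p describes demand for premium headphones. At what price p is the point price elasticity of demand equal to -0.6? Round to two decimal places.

Ed = −86.5p/(40390 − 86.5p). Set this equal to -0.6:
86.5p = 0.6·(40390 − 86.5p) ⇒ 86.5p(1 + 0.6) = 0.6·40390
p = 0.6·40390 / (86.5·1.6) = 175.1011…

175.10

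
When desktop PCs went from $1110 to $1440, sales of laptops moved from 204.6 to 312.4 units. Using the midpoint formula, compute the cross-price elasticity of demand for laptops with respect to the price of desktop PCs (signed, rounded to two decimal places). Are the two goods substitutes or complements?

1.61; substitutes

%ΔQ_{laptops} = (312.4 − 204.6)/avg = 107.8/258.5 = 0.417021…
%ΔP_{desktop PCs} = (1440 − 1110)/avg = 330/1275 = 0.258823…
E_cross = (107.8/258.5) / (330/1275) = 1.6112…
E_cross > 0 ⇒ the goods are substitutes.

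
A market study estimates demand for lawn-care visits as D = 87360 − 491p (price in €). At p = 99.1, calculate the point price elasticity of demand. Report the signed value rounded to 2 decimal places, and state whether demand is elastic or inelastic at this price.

-1.26; elastic

dD/dp = −491. At p = 99.1, D = 87360 − 491(99.1) = 38701.9.
Ed = (dD/dp)·(p/D) = −491 × (99.1/38701.9) = -1.2572…
|Ed| = 1.26 > 1, so demand is elastic.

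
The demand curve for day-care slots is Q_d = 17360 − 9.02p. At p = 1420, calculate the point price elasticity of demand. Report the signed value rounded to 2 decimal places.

dQ_d/dp = −9.02. At p = 1420, Q_d = 17360 − 9.02(1420) = 4551.6.
Ed = (dQ_d/dp)·(p/Q_d) = −9.02 × (1420/4551.6) = -2.8140…

-2.81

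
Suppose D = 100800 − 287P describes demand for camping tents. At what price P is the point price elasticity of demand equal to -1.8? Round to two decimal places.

225.78

Ed = −287P/(100800 − 287P). Set this equal to -1.8:
287P = 1.8·(100800 − 287P) ⇒ 287P(1 + 1.8) = 1.8·100800
P = 1.8·100800 / (287·2.8) = 225.7839…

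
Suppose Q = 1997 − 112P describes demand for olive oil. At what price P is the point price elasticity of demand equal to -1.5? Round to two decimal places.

10.70

Ed = −112P/(1997 − 112P). Set this equal to -1.5:
112P = 1.5·(1997 − 112P) ⇒ 112P(1 + 1.5) = 1.5·1997
P = 1.5·1997 / (112·2.5) = 10.6982…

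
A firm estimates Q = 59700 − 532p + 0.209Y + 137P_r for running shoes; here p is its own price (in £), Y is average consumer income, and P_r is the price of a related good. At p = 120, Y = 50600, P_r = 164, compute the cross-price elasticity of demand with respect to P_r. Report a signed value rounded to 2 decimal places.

At the given values, Q = 59700 − 532(120) + 0.209(50600) + 137(164) = 28903.4.
∂Q/∂P_r = 137.
E = (137) × (164/28903.4) = 0.7773…

0.78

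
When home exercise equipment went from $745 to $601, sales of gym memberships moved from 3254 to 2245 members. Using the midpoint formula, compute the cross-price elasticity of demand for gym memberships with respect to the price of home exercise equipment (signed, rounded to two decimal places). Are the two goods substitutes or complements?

%ΔQ_{gym memberships} = (2245 − 3254)/avg = -1009/2749.5 = -0.366975…
%ΔP_{home exercise equipment} = (601 − 745)/avg = -144/673 = -0.213967…
E_cross = (-1009/2749.5) / (-144/673) = 1.7151…
E_cross > 0 ⇒ the goods are substitutes.

1.72; substitutes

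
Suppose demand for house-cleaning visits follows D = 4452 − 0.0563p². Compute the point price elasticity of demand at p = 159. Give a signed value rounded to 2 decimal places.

-0.94

dD/dp = −2·0.0563·p = -17.9034. At p = 159, D = 3028.6797.
Ed = (dD/dp)·(p/D) = (-17.9034) × (159/3028.6797) = -0.9398…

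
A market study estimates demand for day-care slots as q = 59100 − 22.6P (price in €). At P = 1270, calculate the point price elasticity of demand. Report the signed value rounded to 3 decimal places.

-0.944

dq/dP = −22.6. At P = 1270, q = 59100 − 22.6(1270) = 30398.
Ed = (dq/dP)·(P/q) = −22.6 × (1270/30398) = -0.94420…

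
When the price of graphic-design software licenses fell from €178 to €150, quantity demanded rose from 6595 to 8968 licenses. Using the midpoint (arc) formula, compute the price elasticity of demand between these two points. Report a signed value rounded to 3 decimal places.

%ΔQ = (8968 − 6595) / [(6595 + 8968)/2] = 2373/7781.5 = 0.304954…
%ΔP = (150 − 178) / [(178 + 150)/2] = -28/164 = -0.170731…
Arc Ed = %ΔQ / %ΔP = (2373/7781.5) / (-28/164) = -1.78615…

-1.786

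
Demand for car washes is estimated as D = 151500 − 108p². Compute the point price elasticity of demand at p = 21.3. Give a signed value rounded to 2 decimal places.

dD/dp = −2·108·p = -4600.8. At p = 21.3, D = 102501.48.
Ed = (dD/dp)·(p/D) = (-4600.8) × (21.3/102501.48) = -0.9560…

-0.96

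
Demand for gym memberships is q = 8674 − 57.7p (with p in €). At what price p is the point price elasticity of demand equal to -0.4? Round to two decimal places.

Ed = −57.7p/(8674 − 57.7p). Set this equal to -0.4:
57.7p = 0.4·(8674 − 57.7p) ⇒ 57.7p(1 + 0.4) = 0.4·8674
p = 0.4·8674 / (57.7·1.4) = 42.9512…

42.95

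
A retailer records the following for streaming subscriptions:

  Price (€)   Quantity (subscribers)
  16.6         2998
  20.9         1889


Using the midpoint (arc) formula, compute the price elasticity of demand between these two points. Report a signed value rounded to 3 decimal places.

%ΔQ = (1889 − 2998) / [(2998 + 1889)/2] = -1109/2443.5 = -0.453857…
%ΔP = (20.9 − 16.6) / [(16.6 + 20.9)/2] = 4.3/18.75 = 0.229333…
Arc Ed = %ΔQ / %ΔP = (-1109/2443.5) / (4.3/18.75) = -1.97902…

-1.979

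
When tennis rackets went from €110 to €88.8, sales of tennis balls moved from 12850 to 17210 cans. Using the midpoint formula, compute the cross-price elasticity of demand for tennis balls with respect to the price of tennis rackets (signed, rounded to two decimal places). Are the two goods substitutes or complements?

%ΔQ_{tennis balls} = (17210 − 12850)/avg = 4360/15030 = 0.290086…
%ΔP_{tennis rackets} = (88.8 − 110)/avg = -21.2/99.4 = -0.213279…
E_cross = (4360/15030) / (-21.2/99.4) = -1.3601…
E_cross < 0 ⇒ the goods are complements.

-1.36; complements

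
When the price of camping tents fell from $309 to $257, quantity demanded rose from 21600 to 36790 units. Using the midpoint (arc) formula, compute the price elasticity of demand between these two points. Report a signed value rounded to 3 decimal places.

-2.832

%ΔQ = (36790 − 21600) / [(21600 + 36790)/2] = 15190/29195 = 0.520294…
%ΔP = (257 − 309) / [(309 + 257)/2] = -52/283 = -0.183745…
Arc Ed = %ΔQ / %ΔP = (15190/29195) / (-52/283) = -2.83160…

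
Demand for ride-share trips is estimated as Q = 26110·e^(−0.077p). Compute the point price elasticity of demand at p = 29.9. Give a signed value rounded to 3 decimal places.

-2.302

dQ/dp = −0.077·Q = -201.104. At p = 29.9, Q = 2611.74.
Ed = (dQ/dp)·(p/Q) = (-201.104) × (29.9/2611.74) = -2.3023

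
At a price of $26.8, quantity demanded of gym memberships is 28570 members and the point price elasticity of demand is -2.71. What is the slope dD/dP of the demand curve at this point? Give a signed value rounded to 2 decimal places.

Ed = (dD/dP)·(P/D) ⇒ dD/dP = Ed·D/P = (-2.71)·28570/26.8 = -2888.9813…

-2888.98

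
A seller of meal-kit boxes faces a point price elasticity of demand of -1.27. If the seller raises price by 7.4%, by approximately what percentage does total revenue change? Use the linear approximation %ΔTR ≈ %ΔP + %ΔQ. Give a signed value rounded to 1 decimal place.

-2.0%

%ΔQ ≈ Ed × %ΔP = (-1.27) × (+7.4%) = -9.3980%
%ΔTR ≈ %ΔP + %ΔQ = (+7.4%) + (-9.3980%) = -1.9980%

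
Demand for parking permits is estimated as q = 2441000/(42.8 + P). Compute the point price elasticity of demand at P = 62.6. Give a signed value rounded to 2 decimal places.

dq/dP = −2441000/(42.8 + P)² = -219.729. At P = 62.6, q = 23159.4.
Ed = (dq/dP)·(P/q) = (-219.729) × (62.6/23159.4) = -0.5939…

-0.59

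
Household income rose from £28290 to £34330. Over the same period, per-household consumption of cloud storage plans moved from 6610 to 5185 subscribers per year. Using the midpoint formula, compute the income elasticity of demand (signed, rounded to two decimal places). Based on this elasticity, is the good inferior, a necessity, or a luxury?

-1.25; inferior

%ΔQ = (5185 − 6610)/[( 6610 + 5185)/2] = -1425/5897.5 = -0.241627…
%ΔIncome = (34330 − 28290)/[( 28290 + 34330)/2] = 6040/31310 = 0.192909…
E_income = (-1425/5897.5) / (6040/31310) = -1.2525…
E_income < 0 ⇒ inferior good.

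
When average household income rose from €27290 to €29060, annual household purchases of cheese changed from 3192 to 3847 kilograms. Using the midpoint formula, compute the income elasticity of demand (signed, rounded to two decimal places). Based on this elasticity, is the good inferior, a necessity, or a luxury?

%ΔQ = (3847 − 3192)/[( 3192 + 3847)/2] = 655/3519.5 = 0.186105…
%ΔIncome = (29060 − 27290)/[( 27290 + 29060)/2] = 1770/28175 = 0.062821…
E_income = (655/3519.5) / (1770/28175) = 2.9624…
E_income > 1 ⇒ normal good, luxury.

2.96; luxury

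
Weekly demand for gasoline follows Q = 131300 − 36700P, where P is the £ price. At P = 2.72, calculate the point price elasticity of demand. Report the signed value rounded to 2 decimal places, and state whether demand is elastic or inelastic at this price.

dQ/dP = −36700. At P = 2.72, Q = 131300 − 36700(2.72) = 31476.
Ed = (dQ/dP)·(P/Q) = −36700 × (2.72/31476) = -3.1714…
|Ed| = 3.17 > 1, so demand is elastic.

-3.17; elastic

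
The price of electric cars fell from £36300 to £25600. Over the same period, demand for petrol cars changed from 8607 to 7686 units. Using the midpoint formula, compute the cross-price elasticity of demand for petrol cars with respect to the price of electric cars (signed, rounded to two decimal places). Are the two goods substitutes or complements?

0.33; substitutes

%ΔQ_{petrol cars} = (7686 − 8607)/avg = -921/8146.5 = -0.113054…
%ΔP_{electric cars} = (25600 − 36300)/avg = -10700/30950 = -0.345718…
E_cross = (-921/8146.5) / (-10700/30950) = 0.3270…
E_cross > 0 ⇒ the goods are substitutes.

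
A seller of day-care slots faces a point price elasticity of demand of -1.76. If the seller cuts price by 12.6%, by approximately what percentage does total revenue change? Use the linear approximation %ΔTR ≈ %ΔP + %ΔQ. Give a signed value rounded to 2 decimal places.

+9.58%

%ΔQ ≈ Ed × %ΔP = (-1.76) × (-12.6%) = +22.1760%
%ΔTR ≈ %ΔP + %ΔQ = (-12.6%) + (+22.1760%) = +9.5760%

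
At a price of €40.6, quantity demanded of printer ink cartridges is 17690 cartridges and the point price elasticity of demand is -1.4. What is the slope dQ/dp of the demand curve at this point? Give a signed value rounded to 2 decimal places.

Ed = (dQ/dp)·(p/Q) ⇒ dQ/dp = Ed·Q/p = (-1.4)·17690/40.6 = -610

-610.00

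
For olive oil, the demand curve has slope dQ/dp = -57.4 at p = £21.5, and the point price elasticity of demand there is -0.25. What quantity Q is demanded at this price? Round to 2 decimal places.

Ed = (dQ/dp)·(p/Q) ⇒ Q = (dQ/dp)·p/Ed = (-57.4)·21.5/(-0.25) = 4936.4

4936.40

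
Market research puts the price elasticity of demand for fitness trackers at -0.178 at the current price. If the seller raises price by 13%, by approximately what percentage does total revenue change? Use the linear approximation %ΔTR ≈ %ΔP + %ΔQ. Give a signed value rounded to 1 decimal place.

+10.7%

%ΔQ ≈ Ed × %ΔP = (-0.178) × (+13%) = -2.3140%
%ΔTR ≈ %ΔP + %ΔQ = (+13%) + (-2.3140%) = +10.6860%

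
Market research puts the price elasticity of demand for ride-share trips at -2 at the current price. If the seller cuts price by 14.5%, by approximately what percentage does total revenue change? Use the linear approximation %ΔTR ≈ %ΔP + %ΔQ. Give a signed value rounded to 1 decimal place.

%ΔQ ≈ Ed × %ΔP = (-2) × (-14.5%) = +29.0000%
%ΔTR ≈ %ΔP + %ΔQ = (-14.5%) + (+29.0000%) = +14.5000%

+14.5%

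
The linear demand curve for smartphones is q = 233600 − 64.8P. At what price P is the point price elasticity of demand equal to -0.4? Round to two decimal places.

Ed = −64.8P/(233600 − 64.8P). Set this equal to -0.4:
64.8P = 0.4·(233600 − 64.8P) ⇒ 64.8P(1 + 0.4) = 0.4·233600
P = 0.4·233600 / (64.8·1.4) = 1029.9823…

1029.98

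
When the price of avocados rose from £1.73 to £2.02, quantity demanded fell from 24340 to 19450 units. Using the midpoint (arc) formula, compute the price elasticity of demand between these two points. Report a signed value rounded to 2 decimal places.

-1.44

%ΔQ = (19450 − 24340) / [(24340 + 19450)/2] = -4890/21895 = -0.223338…
%ΔP = (2.02 − 1.73) / [(1.73 + 2.02)/2] = 0.29/1.875 = 0.154666…
Arc Ed = %ΔQ / %ΔP = (-4890/21895) / (0.29/1.875) = -1.4439…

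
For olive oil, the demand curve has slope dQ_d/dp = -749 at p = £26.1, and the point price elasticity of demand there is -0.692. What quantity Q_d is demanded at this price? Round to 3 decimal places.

28249.855

Ed = (dQ_d/dp)·(p/Q_d) ⇒ Q_d = (dQ_d/dp)·p/Ed = (-749)·26.1/(-0.692) = 28249.85549…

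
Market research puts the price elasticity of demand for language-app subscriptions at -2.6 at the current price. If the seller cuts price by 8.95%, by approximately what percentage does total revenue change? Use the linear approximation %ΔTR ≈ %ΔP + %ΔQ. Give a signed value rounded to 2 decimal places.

+14.32%

%ΔQ ≈ Ed × %ΔP = (-2.6) × (-8.95%) = +23.2700%
%ΔTR ≈ %ΔP + %ΔQ = (-8.95%) + (+23.2700%) = +14.3200%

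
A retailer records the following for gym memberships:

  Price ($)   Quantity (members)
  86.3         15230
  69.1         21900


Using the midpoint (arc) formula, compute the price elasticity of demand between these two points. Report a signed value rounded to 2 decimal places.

%ΔQ = (21900 − 15230) / [(15230 + 21900)/2] = 6670/18565 = 0.359278…
%ΔP = (69.1 − 86.3) / [(86.3 + 69.1)/2] = -17.2/77.7 = -0.221364…
Arc Ed = %ΔQ / %ΔP = (6670/18565) / (-17.2/77.7) = -1.6230…

-1.62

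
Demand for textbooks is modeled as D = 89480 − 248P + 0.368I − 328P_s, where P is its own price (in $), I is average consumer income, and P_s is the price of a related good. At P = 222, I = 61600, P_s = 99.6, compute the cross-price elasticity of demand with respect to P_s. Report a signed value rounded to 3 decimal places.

-1.338

At the given values, D = 89480 − 248(222) + 0.368(61600) − 328(99.6) = 24424.
∂D/∂P_s = -328.
E = (-328) × (99.6/24424) = -1.33756…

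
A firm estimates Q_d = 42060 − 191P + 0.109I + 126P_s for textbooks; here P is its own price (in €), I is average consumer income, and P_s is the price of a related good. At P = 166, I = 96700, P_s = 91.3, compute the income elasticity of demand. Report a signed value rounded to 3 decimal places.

At the given values, Q_d = 42060 − 191(166) + 0.109(96700) + 126(91.3) = 32398.1.
∂Q_d/∂I = 0.109.
E = (0.109) × (96700/32398.1) = 0.32533…

0.325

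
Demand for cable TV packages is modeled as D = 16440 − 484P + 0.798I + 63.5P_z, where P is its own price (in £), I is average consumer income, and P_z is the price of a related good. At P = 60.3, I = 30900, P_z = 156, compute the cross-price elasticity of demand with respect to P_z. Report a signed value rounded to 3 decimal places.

At the given values, D = 16440 − 484(60.3) + 0.798(30900) + 63.5(156) = 21819.
∂D/∂P_z = 63.5.
E = (63.5) × (156/21819) = 0.45400…

0.454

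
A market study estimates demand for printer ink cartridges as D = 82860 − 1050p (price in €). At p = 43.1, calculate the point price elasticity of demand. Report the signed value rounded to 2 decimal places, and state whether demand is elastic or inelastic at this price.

-1.20; elastic

dD/dp = −1050. At p = 43.1, D = 82860 − 1050(43.1) = 37605.
Ed = (dD/dp)·(p/D) = −1050 × (43.1/37605) = -1.2034…
|Ed| = 1.20 > 1, so demand is elastic.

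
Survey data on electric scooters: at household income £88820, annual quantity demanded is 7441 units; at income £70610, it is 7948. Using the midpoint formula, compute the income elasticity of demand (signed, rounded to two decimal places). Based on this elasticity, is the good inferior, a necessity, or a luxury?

%ΔQ = (7948 − 7441)/[( 7441 + 7948)/2] = 507/7694.5 = 0.065891…
%ΔIncome = (70610 − 88820)/[( 88820 + 70610)/2] = -18210/79715 = -0.228438…
E_income = (507/7694.5) / (-18210/79715) = -0.2884…
E_income < 0 ⇒ inferior good.

-0.29; inferior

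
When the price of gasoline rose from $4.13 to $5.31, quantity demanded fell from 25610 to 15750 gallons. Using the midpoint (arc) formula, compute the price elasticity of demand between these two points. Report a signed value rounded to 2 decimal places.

%ΔQ = (15750 − 25610) / [(25610 + 15750)/2] = -9860/20680 = -0.476789…
%ΔP = (5.31 − 4.13) / [(4.13 + 5.31)/2] = 1.18/4.72 = 0.25
Arc Ed = %ΔQ / %ΔP = (-9860/20680) / (1.18/4.72) = -1.9071…

-1.91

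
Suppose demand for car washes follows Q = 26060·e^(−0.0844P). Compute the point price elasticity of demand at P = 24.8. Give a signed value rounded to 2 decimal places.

-2.09

dQ/dP = −0.0844·Q = -271.198. At P = 24.8, Q = 3213.25.
Ed = (dQ/dP)·(P/Q) = (-271.198) × (24.8/3213.25) = -2.0931…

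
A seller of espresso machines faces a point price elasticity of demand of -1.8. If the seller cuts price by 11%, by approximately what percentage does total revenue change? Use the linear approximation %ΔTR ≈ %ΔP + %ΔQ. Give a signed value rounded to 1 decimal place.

+8.8%

%ΔQ ≈ Ed × %ΔP = (-1.8) × (-11%) = +19.8000%
%ΔTR ≈ %ΔP + %ΔQ = (-11%) + (+19.8000%) = +8.8000%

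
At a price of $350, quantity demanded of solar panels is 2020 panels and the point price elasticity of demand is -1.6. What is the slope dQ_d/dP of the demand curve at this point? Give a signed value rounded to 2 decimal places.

-9.23

Ed = (dQ_d/dP)·(P/Q_d) ⇒ dQ_d/dP = Ed·Q_d/P = (-1.6)·2020/350 = -9.2342…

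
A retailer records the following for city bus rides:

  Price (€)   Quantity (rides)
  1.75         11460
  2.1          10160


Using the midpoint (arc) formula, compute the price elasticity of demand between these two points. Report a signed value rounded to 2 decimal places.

-0.66

%ΔQ = (10160 − 11460) / [(11460 + 10160)/2] = -1300/10810 = -0.120259…
%ΔP = (2.1 − 1.75) / [(1.75 + 2.1)/2] = 0.35/1.925 = 0.181818…
Arc Ed = %ΔQ / %ΔP = (-1300/10810) / (0.35/1.925) = -0.6614…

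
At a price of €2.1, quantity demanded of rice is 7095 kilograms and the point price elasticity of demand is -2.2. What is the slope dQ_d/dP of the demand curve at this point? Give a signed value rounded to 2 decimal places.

Ed = (dQ_d/dP)·(P/Q_d) ⇒ dQ_d/dP = Ed·Q_d/P = (-2.2)·7095/2.1 = -7432.8571…

-7432.86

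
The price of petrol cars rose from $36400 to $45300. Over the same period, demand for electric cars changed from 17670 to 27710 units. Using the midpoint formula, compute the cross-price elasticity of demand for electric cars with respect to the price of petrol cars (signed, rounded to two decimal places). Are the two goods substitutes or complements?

%ΔQ_{electric cars} = (27710 − 17670)/avg = 10040/22690 = 0.442485…
%ΔP_{petrol cars} = (45300 − 36400)/avg = 8900/40850 = 0.217870…
E_cross = (10040/22690) / (8900/40850) = 2.0309…
E_cross > 0 ⇒ the goods are substitutes.

2.03; substitutes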